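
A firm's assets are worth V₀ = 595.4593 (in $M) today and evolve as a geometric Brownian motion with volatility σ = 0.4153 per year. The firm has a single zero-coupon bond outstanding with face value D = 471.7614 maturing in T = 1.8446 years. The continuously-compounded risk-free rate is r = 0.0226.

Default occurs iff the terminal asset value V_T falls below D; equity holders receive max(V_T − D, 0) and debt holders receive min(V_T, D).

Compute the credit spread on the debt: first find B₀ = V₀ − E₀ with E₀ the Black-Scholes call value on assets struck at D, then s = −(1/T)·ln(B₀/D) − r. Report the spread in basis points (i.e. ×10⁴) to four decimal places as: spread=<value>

d₁ = [ln(V₀/D) + (r + σ²/2)T] / (σ√T)
   = [ln(595.4593/471.7614) + (0.0226 + 0.5·0.4153²)·1.8446] / (0.4153·√1.8446)
   = [0.232860 + 0.200761] / 0.564044 = 0.768771
d₂ = d₁ − σ√T = 0.768771 − 0.564044 = 0.204727
N(d₁) = 0.778985,  N(d₂) = 0.581107,  e^(−rT) = 0.959169
E₀ = V₀·N(d₁) − D·e^(−rT)·N(d₂)
   = 595.4593·0.778985 − 471.7614·0.959169·0.581107 = 200.903669
B₀ = V₀ − E₀ = 595.4593 − 200.903669 = 394.555631
spread = −(1/T)·ln(B₀/D) − r = −(1/1.8446)·ln(394.555631/471.7614) − 0.0226 = 0.07428453
in basis points: 0.07428453 × 10⁴ = 742.8453 bp

spread=742.8453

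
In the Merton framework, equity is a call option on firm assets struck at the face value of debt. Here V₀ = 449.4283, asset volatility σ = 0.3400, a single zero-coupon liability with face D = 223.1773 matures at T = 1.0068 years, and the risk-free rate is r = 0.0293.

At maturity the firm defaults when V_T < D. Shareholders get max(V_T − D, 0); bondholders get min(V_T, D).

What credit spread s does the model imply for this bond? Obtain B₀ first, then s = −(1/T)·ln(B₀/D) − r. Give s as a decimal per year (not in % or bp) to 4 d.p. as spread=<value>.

d₁ = [ln(V₀/D) + (r + σ²/2)T] / (σ√T)
   = [ln(449.4283/223.1773) + (0.0293 + 0.5·0.3400²)·1.0068] / (0.3400·√1.0068)
   = [0.700010 + 0.087692] / 0.341154 = 2.308934
d₂ = d₁ − σ√T = 2.308934 − 0.341154 = 1.967780
N(d₁) = 0.989526,  N(d₂) = 0.975453,  e^(−rT) = 0.970932
E₀ = V₀·N(d₁) − D·e^(−rT)·N(d₂)
   = 449.4283·0.989526 − 223.1773·0.970932·0.975453 = 233.350279
B₀ = V₀ − E₀ = 449.4283 − 233.350279 = 216.078021
spread = −(1/T)·ln(B₀/D) − r = −(1/1.0068)·ln(216.078021/223.1773) − 0.0293 = 0.00280863

spread=0.0028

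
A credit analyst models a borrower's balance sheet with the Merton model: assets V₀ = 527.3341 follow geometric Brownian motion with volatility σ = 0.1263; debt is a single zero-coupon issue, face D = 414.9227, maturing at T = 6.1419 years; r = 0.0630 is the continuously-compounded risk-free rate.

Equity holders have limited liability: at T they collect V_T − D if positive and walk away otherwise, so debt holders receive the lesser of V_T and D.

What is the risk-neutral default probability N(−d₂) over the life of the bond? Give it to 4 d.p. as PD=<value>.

PD=0.0325

d₁ = [ln(V₀/D) + (r + σ²/2)T] / (σ√T)
   = [ln(527.3341/414.9227) + (0.0630 + 0.5·0.1263²)·6.1419] / (0.1263·√6.1419)
   = [0.239742 + 0.435927] / 0.313007 = 2.158634
d₂ = d₁ − σ√T = 2.158634 − 0.313007 = 1.845627
risk-neutral PD = N(−d₂) = N(-1.845627) = 0.032473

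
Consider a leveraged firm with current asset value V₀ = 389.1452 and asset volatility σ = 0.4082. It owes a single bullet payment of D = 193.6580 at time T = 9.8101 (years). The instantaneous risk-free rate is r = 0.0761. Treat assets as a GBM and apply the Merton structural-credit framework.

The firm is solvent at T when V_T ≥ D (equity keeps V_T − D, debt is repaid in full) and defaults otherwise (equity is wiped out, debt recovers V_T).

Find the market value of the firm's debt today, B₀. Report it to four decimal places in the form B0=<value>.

B0=78.1248

d₁ = [ln(V₀/D) + (r + σ²/2)T] / (σ√T)
   = [ln(389.1452/193.6580) + (0.0761 + 0.5·0.4082²)·9.8101] / (0.4082·√9.8101)
   = [0.697859 + 1.563864] / 1.278526 = 1.769007
d₂ = d₁ − σ√T = 1.769007 − 1.278526 = 0.490481
N(d₁) = 0.961554,  N(d₂) = 0.688103,  e^(−rT) = 0.474000
E₀ = V₀·N(d₁) − D·e^(−rT)·N(d₂)
   = 389.1452·0.961554 − 193.6580·0.474000·0.688103 = 311.020370
B₀ = V₀ − E₀ = 389.1452 − 311.020370 = 78.124830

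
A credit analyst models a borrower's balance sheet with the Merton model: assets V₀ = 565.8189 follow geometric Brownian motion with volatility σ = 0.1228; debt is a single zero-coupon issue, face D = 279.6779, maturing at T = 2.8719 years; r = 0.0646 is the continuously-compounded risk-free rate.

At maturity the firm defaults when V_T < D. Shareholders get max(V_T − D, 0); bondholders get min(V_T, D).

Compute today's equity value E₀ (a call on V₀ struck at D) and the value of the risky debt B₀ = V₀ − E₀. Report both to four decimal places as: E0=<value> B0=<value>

d₁ = [ln(V₀/D) + (r + σ²/2)T] / (σ√T)
   = [ln(565.8189/279.6779) + (0.0646 + 0.5·0.1228²)·2.8719] / (0.1228·√2.8719)
   = [0.704635 + 0.207179] / 0.208105 = 4.381505
d₂ = d₁ − σ√T = 4.381505 − 0.208105 = 4.173400
N(d₁) = 0.999994,  N(d₂) = 0.999985,  e^(−rT) = 0.830668
E₀ = V₀·N(d₁) − D·e^(−rT)·N(d₂)
   = 565.8189·0.999994 − 279.6779·0.830668·0.999985 = 333.499490
B₀ = V₀ − E₀ = 565.8189 − 333.499490 = 232.319410

E0=333.4995 B0=232.3194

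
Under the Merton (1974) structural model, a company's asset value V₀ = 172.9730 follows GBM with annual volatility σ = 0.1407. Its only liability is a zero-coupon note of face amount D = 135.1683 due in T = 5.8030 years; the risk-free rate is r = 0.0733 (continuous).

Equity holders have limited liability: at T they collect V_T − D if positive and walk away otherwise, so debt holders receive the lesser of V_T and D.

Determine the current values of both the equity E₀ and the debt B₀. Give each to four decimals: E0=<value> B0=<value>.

d₁ = [ln(V₀/D) + (r + σ²/2)T] / (σ√T)
   = [ln(172.9730/135.1683) + (0.0733 + 0.5·0.1407²)·5.8030] / (0.1407·√5.8030)
   = [0.246615 + 0.482799] / 0.338938 = 2.152057
d₂ = d₁ − σ√T = 2.152057 − 0.338938 = 1.813119
N(d₁) = 0.984304,  N(d₂) = 0.965093,  e^(−rT) = 0.653535
E₀ = V₀·N(d₁) − D·e^(−rT)·N(d₂)
   = 172.9730·0.984304 − 135.1683·0.653535·0.965093 = 85.004351
B₀ = V₀ − E₀ = 172.9730 − 85.004351 = 87.968649

E0=85.0044 B0=87.9686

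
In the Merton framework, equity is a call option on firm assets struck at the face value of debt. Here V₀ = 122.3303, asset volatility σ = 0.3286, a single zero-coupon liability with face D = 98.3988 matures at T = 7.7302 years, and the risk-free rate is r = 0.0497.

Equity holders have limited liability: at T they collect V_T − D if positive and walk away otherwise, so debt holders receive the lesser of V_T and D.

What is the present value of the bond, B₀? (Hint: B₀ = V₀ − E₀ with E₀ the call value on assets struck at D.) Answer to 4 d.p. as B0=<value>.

B0=55.0519

d₁ = [ln(V₀/D) + (r + σ²/2)T] / (σ√T)
   = [ln(122.3303/98.3988) + (0.0497 + 0.5·0.3286²)·7.7302] / (0.3286·√7.7302)
   = [0.217696 + 0.801537] / 0.913614 = 1.115605
d₂ = d₁ − σ√T = 1.115605 − 0.913614 = 0.201991
N(d₁) = 0.867704,  N(d₂) = 0.580038,  e^(−rT) = 0.681001
E₀ = V₀·N(d₁) − D·e^(−rT)·N(d₂)
   = 122.3303·0.867704 − 98.3988·0.681001·0.580038 = 67.278355
B₀ = V₀ − E₀ = 122.3303 − 67.278355 = 55.051945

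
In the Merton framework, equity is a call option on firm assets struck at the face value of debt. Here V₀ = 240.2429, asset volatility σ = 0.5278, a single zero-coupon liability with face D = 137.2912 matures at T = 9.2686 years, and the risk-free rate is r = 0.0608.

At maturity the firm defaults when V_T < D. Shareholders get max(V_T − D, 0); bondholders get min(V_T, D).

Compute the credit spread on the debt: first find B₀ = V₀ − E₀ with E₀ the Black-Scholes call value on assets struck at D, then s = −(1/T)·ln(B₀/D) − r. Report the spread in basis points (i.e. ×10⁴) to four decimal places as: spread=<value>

spread=443.6784

d₁ = [ln(V₀/D) + (r + σ²/2)T] / (σ√T)
   = [ln(240.2429/137.2912) + (0.0608 + 0.5·0.5278²)·9.2686] / (0.5278·√9.2686)
   = [0.559546 + 1.854521] / 1.606854 = 1.502356
d₂ = d₁ − σ√T = 1.502356 − 1.606854 = -0.104498
N(d₁) = 0.933497,  N(d₂) = 0.458387,  e^(−rT) = 0.569196
E₀ = V₀·N(d₁) − D·e^(−rT)·N(d₂)
   = 240.2429·0.933497 − 137.2912·0.569196·0.458387 = 188.445209
B₀ = V₀ − E₀ = 240.2429 − 188.445209 = 51.797691
spread = −(1/T)·ln(B₀/D) − r = −(1/9.2686)·ln(51.797691/137.2912) − 0.0608 = 0.04436784
in basis points: 0.04436784 × 10⁴ = 443.6784 bp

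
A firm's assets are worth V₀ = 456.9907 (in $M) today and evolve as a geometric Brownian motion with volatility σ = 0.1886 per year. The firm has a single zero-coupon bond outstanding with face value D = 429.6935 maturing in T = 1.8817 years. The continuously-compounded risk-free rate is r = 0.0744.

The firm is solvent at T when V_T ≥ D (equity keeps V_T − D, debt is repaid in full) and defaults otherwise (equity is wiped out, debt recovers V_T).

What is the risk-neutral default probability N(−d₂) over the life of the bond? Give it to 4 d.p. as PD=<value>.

d₁ = [ln(V₀/D) + (r + σ²/2)T] / (σ√T)
   = [ln(456.9907/429.6935) + (0.0744 + 0.5·0.1886²)·1.8817] / (0.1886·√1.8817)
   = [0.061591 + 0.173464] / 0.258712 = 0.908559
d₂ = d₁ − σ√T = 0.908559 − 0.258712 = 0.649847
risk-neutral PD = N(−d₂) = N(-0.649847) = 0.257895

PD=0.2579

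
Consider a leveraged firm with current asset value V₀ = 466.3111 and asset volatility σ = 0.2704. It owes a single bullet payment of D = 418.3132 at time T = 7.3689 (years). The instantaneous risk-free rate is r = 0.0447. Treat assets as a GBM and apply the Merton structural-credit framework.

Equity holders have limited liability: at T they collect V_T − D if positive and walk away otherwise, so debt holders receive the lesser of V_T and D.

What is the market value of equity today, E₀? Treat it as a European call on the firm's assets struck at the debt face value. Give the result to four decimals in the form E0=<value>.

E0=210.3664

d₁ = [ln(V₀/D) + (r + σ²/2)T] / (σ√T)
   = [ln(466.3111/418.3132) + (0.0447 + 0.5·0.2704²)·7.3689] / (0.2704·√7.3689)
   = [0.108623 + 0.598783] / 0.734020 = 0.963741
d₂ = d₁ − σ√T = 0.963741 − 0.734020 = 0.229721
N(d₁) = 0.832412,  N(d₂) = 0.590846,  e^(−rT) = 0.719363
E₀ = V₀·N(d₁) − D·e^(−rT)·N(d₂)
   = 466.3111·0.832412 − 418.3132·0.719363·0.590846 = 210.366420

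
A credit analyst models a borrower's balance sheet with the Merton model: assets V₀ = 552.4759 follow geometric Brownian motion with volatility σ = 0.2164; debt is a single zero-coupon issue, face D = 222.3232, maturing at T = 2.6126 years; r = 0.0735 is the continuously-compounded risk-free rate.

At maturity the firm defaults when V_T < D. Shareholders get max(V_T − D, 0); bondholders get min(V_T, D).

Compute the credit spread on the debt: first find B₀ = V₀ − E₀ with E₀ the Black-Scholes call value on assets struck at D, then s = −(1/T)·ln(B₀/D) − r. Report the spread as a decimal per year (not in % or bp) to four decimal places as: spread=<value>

d₁ = [ln(V₀/D) + (r + σ²/2)T] / (σ√T)
   = [ln(552.4759/222.3232) + (0.0735 + 0.5·0.2164²)·2.6126] / (0.2164·√2.6126)
   = [0.910278 + 0.253199] / 0.349779 = 3.326319
d₂ = d₁ − σ√T = 3.326319 − 0.349779 = 2.976540
N(d₁) = 0.999560,  N(d₂) = 0.998542,  e^(−rT) = 0.825285
E₀ = V₀·N(d₁) − D·e^(−rT)·N(d₂)
   = 552.4759·0.999560 − 222.3232·0.825285·0.998542 = 369.020174
B₀ = V₀ − E₀ = 552.4759 − 369.020174 = 183.455726
spread = −(1/T)·ln(B₀/D) − r = −(1/2.6126)·ln(183.455726/222.3232) − 0.0735 = 0.00005080

spread=0.0001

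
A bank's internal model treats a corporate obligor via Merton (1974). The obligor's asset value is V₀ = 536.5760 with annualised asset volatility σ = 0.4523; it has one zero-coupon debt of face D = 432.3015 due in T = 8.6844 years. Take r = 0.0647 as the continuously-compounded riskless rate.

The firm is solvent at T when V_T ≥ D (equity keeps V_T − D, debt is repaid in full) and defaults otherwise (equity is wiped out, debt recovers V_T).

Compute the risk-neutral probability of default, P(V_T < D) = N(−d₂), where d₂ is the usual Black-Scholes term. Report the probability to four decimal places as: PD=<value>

d₁ = [ln(V₀/D) + (r + σ²/2)T] / (σ√T)
   = [ln(536.5760/432.3015) + (0.0647 + 0.5·0.4523²)·8.6844] / (0.4523·√8.6844)
   = [0.216085 + 1.450188] / 1.332897 = 1.250114
d₂ = d₁ − σ√T = 1.250114 − 1.332897 = -0.082783
risk-neutral PD = N(−d₂) = N(0.082783) = 0.532988

PD=0.5330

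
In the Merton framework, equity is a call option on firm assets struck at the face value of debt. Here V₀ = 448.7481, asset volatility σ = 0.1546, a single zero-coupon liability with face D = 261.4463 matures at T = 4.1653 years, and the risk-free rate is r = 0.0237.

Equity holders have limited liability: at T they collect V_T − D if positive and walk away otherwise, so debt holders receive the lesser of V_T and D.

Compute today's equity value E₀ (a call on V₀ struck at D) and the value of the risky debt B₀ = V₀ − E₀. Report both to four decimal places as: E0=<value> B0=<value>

E0=212.6867 B0=236.0614

d₁ = [ln(V₀/D) + (r + σ²/2)T] / (σ√T)
   = [ln(448.7481/261.4463) + (0.0237 + 0.5·0.1546²)·4.1653] / (0.1546·√4.1653)
   = [0.540233 + 0.148495] / 0.315524 = 2.182806
d₂ = d₁ − σ√T = 2.182806 − 0.315524 = 1.867282
N(d₁) = 0.985475,  N(d₂) = 0.969069,  e^(−rT) = 0.905999
E₀ = V₀·N(d₁) − D·e^(−rT)·N(d₂)
   = 448.7481·0.985475 − 261.4463·0.905999·0.969069 = 212.686705
B₀ = V₀ − E₀ = 448.7481 − 212.686705 = 236.061395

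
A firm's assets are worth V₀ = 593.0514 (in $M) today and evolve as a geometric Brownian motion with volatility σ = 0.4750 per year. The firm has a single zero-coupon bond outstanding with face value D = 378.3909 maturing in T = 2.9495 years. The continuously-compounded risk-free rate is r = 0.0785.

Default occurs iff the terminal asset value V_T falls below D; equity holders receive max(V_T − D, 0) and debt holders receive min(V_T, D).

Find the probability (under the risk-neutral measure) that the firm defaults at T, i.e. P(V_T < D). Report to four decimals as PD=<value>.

d₁ = [ln(V₀/D) + (r + σ²/2)T] / (σ√T)
   = [ln(593.0514/378.3909) + (0.0785 + 0.5·0.4750²)·2.9495] / (0.4750·√2.9495)
   = [0.449353 + 0.564276] / 0.815770 = 1.242543
d₂ = d₁ − σ√T = 1.242543 − 0.815770 = 0.426773
risk-neutral PD = N(−d₂) = N(-0.426773) = 0.334772

PD=0.3348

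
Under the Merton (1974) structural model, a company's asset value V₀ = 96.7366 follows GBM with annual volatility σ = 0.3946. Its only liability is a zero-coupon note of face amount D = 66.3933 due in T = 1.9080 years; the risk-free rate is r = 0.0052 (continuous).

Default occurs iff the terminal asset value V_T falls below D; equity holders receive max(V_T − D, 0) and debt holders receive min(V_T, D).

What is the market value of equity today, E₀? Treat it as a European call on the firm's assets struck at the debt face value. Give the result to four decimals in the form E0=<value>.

d₁ = [ln(V₀/D) + (r + σ²/2)T] / (σ√T)
   = [ln(96.7366/66.3933) + (0.0052 + 0.5·0.3946²)·1.9080] / (0.3946·√1.9080)
   = [0.376396 + 0.158468] / 0.545062 = 0.981289
d₂ = d₁ − σ√T = 0.981289 − 0.545062 = 0.436227
N(d₁) = 0.836775,  N(d₂) = 0.668664,  e^(−rT) = 0.990127
E₀ = V₀·N(d₁) − D·e^(−rT)·N(d₂)
   = 96.7366·0.836775 − 66.3933·0.990127·0.668664 = 36.990249

E0=36.9902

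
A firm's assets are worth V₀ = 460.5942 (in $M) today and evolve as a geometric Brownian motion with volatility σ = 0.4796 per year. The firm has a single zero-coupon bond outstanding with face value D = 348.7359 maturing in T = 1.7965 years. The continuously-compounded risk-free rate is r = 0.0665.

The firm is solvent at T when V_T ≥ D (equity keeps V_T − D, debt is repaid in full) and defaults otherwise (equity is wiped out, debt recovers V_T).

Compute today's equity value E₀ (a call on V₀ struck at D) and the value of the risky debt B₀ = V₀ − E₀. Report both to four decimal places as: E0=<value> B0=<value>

E0=189.7421 B0=270.8521

d₁ = [ln(V₀/D) + (r + σ²/2)T] / (σ√T)
   = [ln(460.5942/348.7359) + (0.0665 + 0.5·0.4796²)·1.7965] / (0.4796·√1.7965)
   = [0.278202 + 0.326079] / 0.642825 = 0.940041
d₂ = d₁ − σ√T = 0.940041 − 0.642825 = 0.297216
N(d₁) = 0.826402,  N(d₂) = 0.616849,  e^(−rT) = 0.887393
E₀ = V₀·N(d₁) − D·e^(−rT)·N(d₂)
   = 460.5942·0.826402 − 348.7359·0.887393·0.616849 = 189.742108
B₀ = V₀ − E₀ = 460.5942 − 189.742108 = 270.852092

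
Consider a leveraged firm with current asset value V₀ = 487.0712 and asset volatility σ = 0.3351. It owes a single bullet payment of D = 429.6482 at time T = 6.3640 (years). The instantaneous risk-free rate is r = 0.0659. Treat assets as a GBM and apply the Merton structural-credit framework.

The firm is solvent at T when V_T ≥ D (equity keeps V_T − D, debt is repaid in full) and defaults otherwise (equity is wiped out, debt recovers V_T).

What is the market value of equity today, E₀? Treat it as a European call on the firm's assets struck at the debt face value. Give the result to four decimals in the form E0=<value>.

d₁ = [ln(V₀/D) + (r + σ²/2)T] / (σ√T)
   = [ln(487.0712/429.6482) + (0.0659 + 0.5·0.3351²)·6.3640] / (0.3351·√6.3640)
   = [0.125444 + 0.776701] / 0.845356 = 1.067177
d₂ = d₁ − σ√T = 1.067177 − 0.845356 = 0.221821
N(d₁) = 0.857054,  N(d₂) = 0.587774,  e^(−rT) = 0.657449
E₀ = V₀·N(d₁) − D·e^(−rT)·N(d₂)
   = 487.0712·0.857054 − 429.6482·0.657449·0.587774 = 251.416839

E0=251.4168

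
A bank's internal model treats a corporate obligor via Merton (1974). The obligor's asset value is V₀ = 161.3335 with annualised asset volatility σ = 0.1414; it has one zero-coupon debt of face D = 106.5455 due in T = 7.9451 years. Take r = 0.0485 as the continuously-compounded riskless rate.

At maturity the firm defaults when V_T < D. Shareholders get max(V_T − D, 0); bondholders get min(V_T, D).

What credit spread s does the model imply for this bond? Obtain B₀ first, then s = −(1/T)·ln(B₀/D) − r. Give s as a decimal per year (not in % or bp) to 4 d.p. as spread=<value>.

d₁ = [ln(V₀/D) + (r + σ²/2)T] / (σ√T)
   = [ln(161.3335/106.5455) + (0.0485 + 0.5·0.1414²)·7.9451] / (0.1414·√7.9451)
   = [0.414902 + 0.464764] / 0.398565 = 2.207083
d₂ = d₁ − σ√T = 2.207083 − 0.398565 = 1.808518
N(d₁) = 0.986346,  N(d₂) = 0.964737,  e^(−rT) = 0.680221
E₀ = V₀·N(d₁) − D·e^(−rT)·N(d₂)
   = 161.3335·0.986346 − 106.5455·0.680221·0.964737 = 89.211796
B₀ = V₀ − E₀ = 161.3335 − 89.211796 = 72.121704
spread = −(1/T)·ln(B₀/D) − r = −(1/7.9451)·ln(72.121704/106.5455) − 0.0485 = 0.00061418

spread=0.0006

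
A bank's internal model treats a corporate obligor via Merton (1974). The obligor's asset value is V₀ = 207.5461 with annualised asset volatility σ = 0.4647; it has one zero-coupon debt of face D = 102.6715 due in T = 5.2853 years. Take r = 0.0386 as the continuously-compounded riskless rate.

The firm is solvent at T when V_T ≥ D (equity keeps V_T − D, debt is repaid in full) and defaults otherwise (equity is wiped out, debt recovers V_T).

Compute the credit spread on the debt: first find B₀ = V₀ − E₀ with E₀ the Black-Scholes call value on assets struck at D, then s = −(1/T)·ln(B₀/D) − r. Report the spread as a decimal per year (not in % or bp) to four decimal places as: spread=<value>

d₁ = [ln(V₀/D) + (r + σ²/2)T] / (σ√T)
   = [ln(207.5461/102.6715) + (0.0386 + 0.5·0.4647²)·5.2853] / (0.4647·√5.2853)
   = [0.703819 + 0.774683] / 1.068335 = 1.383930
d₂ = d₁ − σ√T = 1.383930 − 1.068335 = 0.315595
N(d₁) = 0.916810,  N(d₂) = 0.623845,  e^(−rT) = 0.815452
E₀ = V₀·N(d₁) − D·e^(−rT)·N(d₂)
   = 207.5461·0.916810 − 102.6715·0.815452·0.623845 = 138.049745
B₀ = V₀ − E₀ = 207.5461 − 138.049745 = 69.496355
spread = −(1/T)·ln(B₀/D) − r = −(1/5.2853)·ln(69.496355/102.6715) − 0.0386 = 0.03523881

spread=0.0352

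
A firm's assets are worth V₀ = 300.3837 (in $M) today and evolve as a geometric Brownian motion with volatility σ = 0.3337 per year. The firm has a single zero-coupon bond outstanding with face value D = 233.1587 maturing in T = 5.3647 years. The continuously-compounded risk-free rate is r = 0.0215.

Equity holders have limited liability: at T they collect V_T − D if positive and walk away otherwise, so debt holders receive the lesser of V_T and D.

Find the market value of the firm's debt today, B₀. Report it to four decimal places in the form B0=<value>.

B0=169.6314

d₁ = [ln(V₀/D) + (r + σ²/2)T] / (σ√T)
   = [ln(300.3837/233.1587) + (0.0215 + 0.5·0.3337²)·5.3647] / (0.3337·√5.3647)
   = [0.253341 + 0.414036] / 0.772910 = 0.863461
d₂ = d₁ − σ√T = 0.863461 − 0.772910 = 0.090551
N(d₁) = 0.806058,  N(d₂) = 0.536075,  e^(−rT) = 0.891062
E₀ = V₀·N(d₁) − D·e^(−rT)·N(d₂)
   = 300.3837·0.806058 − 233.1587·0.891062·0.536075 = 130.752257
B₀ = V₀ − E₀ = 300.3837 − 130.752257 = 169.631443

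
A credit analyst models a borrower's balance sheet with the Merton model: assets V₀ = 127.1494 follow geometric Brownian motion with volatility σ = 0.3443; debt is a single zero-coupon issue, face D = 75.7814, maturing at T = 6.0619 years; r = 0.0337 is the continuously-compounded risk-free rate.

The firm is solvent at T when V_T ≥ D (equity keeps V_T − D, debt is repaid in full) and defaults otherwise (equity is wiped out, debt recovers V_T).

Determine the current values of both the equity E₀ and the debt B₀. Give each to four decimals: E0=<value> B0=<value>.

E0=73.1785 B0=53.9709

d₁ = [ln(V₀/D) + (r + σ²/2)T] / (σ√T)
   = [ln(127.1494/75.7814) + (0.0337 + 0.5·0.3443²)·6.0619] / (0.3443·√6.0619)
   = [0.517510 + 0.563582] / 0.847698 = 1.275326
d₂ = d₁ − σ√T = 1.275326 − 0.847698 = 0.427628
N(d₁) = 0.898903,  N(d₂) = 0.665539,  e^(−rT) = 0.815229
E₀ = V₀·N(d₁) − D·e^(−rT)·N(d₂)
   = 127.1494·0.898903 − 75.7814·0.815229·0.665539 = 73.178523
B₀ = V₀ − E₀ = 127.1494 − 73.178523 = 53.970877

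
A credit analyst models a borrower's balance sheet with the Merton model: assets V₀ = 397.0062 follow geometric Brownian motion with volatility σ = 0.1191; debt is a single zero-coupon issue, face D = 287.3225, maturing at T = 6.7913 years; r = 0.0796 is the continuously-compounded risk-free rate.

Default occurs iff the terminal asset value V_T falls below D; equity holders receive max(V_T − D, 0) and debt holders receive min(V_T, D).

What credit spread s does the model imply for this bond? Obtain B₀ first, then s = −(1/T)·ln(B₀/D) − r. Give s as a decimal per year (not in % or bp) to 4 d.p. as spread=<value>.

d₁ = [ln(V₀/D) + (r + σ²/2)T] / (σ√T)
   = [ln(397.0062/287.3225) + (0.0796 + 0.5·0.1191²)·6.7913] / (0.1191·√6.7913)
   = [0.323347 + 0.588754] / 0.310376 = 2.938696
d₂ = d₁ − σ√T = 2.938696 − 0.310376 = 2.628319
N(d₁) = 0.998352,  N(d₂) = 0.995710,  e^(−rT) = 0.582406
E₀ = V₀·N(d₁) − D·e^(−rT)·N(d₂)
   = 397.0062·0.998352 − 287.3225·0.582406·0.995710 = 229.731540
B₀ = V₀ − E₀ = 397.0062 − 229.731540 = 167.274660
spread = −(1/T)·ln(B₀/D) − r = −(1/6.7913)·ln(167.274660/287.3225) − 0.0796 = 0.00005605

spread=0.0001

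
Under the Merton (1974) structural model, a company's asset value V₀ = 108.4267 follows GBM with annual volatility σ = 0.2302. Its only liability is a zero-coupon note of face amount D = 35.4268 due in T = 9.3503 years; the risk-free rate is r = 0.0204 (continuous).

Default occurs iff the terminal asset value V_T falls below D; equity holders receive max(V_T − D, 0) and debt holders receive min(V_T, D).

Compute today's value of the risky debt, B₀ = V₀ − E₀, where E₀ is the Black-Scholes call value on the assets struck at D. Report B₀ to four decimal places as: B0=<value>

B0=28.8113

d₁ = [ln(V₀/D) + (r + σ²/2)T] / (σ√T)
   = [ln(108.4267/35.4268) + (0.0204 + 0.5·0.2302²)·9.3503] / (0.2302·√9.3503)
   = [1.118606 + 0.438492] / 0.703912 = 2.212064
d₂ = d₁ − σ√T = 2.212064 − 0.703912 = 1.508153
N(d₁) = 0.986519,  N(d₂) = 0.934242,  e^(−rT) = 0.826342
E₀ = V₀·N(d₁) − D·e^(−rT)·N(d₂)
   = 108.4267·0.986519 − 35.4268·0.826342·0.934242 = 79.615358
B₀ = V₀ − E₀ = 108.4267 − 79.615358 = 28.811342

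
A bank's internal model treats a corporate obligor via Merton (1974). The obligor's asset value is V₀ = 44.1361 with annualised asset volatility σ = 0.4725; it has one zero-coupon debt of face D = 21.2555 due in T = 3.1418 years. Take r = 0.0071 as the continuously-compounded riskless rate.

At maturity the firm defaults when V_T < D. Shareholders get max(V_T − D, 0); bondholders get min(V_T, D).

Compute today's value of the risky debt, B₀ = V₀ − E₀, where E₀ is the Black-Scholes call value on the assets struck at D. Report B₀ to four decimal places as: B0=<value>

d₁ = [ln(V₀/D) + (r + σ²/2)T] / (σ√T)
   = [ln(44.1361/21.2555) + (0.0071 + 0.5·0.4725²)·3.1418] / (0.4725·√3.1418)
   = [0.730662 + 0.373020] / 0.837512 = 1.317811
d₂ = d₁ − σ√T = 1.317811 − 0.837512 = 0.480299
N(d₁) = 0.906216,  N(d₂) = 0.684492,  e^(−rT) = 0.977940
E₀ = V₀·N(d₁) − D·e^(−rT)·N(d₂)
   = 44.1361·0.906216 − 21.2555·0.977940·0.684492 = 25.768585
B₀ = V₀ − E₀ = 44.1361 − 25.768585 = 18.367515

B0=18.3675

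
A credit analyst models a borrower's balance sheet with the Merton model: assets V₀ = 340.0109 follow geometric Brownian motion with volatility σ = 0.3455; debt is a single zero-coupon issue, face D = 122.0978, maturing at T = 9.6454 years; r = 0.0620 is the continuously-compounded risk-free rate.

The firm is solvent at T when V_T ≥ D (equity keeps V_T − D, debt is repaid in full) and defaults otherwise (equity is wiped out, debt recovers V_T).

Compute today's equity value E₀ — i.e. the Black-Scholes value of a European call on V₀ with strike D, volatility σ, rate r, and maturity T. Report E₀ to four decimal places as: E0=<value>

E0=277.0376

d₁ = [ln(V₀/D) + (r + σ²/2)T] / (σ√T)
   = [ln(340.0109/122.0978) + (0.0620 + 0.5·0.3455²)·9.6454] / (0.3455·√9.6454)
   = [1.024155 + 1.173702] / 1.073021 = 2.048289
d₂ = d₁ − σ√T = 2.048289 − 1.073021 = 0.975268
N(d₁) = 0.979734,  N(d₂) = 0.835286,  e^(−rT) = 0.549902
E₀ = V₀·N(d₁) − D·e^(−rT)·N(d₂)
   = 340.0109·0.979734 − 122.0978·0.549902·0.835286 = 277.037619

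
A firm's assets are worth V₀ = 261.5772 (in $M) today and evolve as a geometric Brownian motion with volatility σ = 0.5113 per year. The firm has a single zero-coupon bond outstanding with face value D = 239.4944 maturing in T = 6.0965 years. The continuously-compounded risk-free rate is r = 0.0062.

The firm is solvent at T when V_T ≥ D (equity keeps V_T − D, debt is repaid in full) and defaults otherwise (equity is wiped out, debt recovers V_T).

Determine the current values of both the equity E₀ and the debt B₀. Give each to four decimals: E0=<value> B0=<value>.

d₁ = [ln(V₀/D) + (r + σ²/2)T] / (σ√T)
   = [ln(261.5772/239.4944) + (0.0062 + 0.5·0.5113²)·6.0965] / (0.5113·√6.0965)
   = [0.088199 + 0.834695] / 1.262456 = 0.731031
d₂ = d₁ − σ√T = 0.731031 − 1.262456 = -0.531424
N(d₁) = 0.767620,  N(d₂) = 0.297562,  e^(−rT) = 0.962907
E₀ = V₀·N(d₁) − D·e^(−rT)·N(d₂)
   = 261.5772·0.767620 − 239.4944·0.962907·0.297562 = 132.170757
B₀ = V₀ − E₀ = 261.5772 − 132.170757 = 129.406443

E0=132.1708 B0=129.4064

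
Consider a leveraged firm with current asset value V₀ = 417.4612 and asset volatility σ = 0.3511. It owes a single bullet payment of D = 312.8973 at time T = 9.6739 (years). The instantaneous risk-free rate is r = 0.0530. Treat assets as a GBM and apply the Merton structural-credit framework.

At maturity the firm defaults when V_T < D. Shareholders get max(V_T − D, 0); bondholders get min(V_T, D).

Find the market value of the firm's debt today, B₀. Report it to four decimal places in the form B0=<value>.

B0=149.5217

d₁ = [ln(V₀/D) + (r + σ²/2)T] / (σ√T)
   = [ln(417.4612/312.8973) + (0.0530 + 0.5·0.3511²)·9.6739] / (0.3511·√9.6739)
   = [0.288317 + 1.108973] / 1.092023 = 1.279543
d₂ = d₁ − σ√T = 1.279543 − 1.092023 = 0.187520
N(d₁) = 0.899647,  N(d₂) = 0.574374,  e^(−rT) = 0.598866
E₀ = V₀·N(d₁) − D·e^(−rT)·N(d₂)
   = 417.4612·0.899647 − 312.8973·0.598866·0.574374 = 267.939476
B₀ = V₀ − E₀ = 417.4612 − 267.939476 = 149.521724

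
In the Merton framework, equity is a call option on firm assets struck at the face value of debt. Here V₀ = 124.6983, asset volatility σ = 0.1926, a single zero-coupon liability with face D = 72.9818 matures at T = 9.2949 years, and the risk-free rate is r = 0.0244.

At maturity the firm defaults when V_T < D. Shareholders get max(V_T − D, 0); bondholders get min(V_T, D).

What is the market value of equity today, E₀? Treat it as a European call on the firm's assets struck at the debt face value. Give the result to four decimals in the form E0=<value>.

d₁ = [ln(V₀/D) + (r + σ²/2)T] / (σ√T)
   = [ln(124.6983/72.9818) + (0.0244 + 0.5·0.1926²)·9.2949] / (0.1926·√9.2949)
   = [0.535687 + 0.399192] / 0.587190 = 1.592123
d₂ = d₁ − σ√T = 1.592123 − 0.587190 = 1.004933
N(d₁) = 0.944321,  N(d₂) = 0.842535,  e^(−rT) = 0.797084
E₀ = V₀·N(d₁) − D·e^(−rT)·N(d₂)
   = 124.6983·0.944321 − 72.9818·0.797084·0.842535 = 68.742800

E0=68.7428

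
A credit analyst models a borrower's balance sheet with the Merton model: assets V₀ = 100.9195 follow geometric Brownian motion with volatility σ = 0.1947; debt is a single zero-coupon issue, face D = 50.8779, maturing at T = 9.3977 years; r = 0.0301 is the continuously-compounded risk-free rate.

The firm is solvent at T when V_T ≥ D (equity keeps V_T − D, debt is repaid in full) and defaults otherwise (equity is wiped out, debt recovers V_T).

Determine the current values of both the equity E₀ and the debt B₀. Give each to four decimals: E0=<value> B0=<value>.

d₁ = [ln(V₀/D) + (r + σ²/2)T] / (σ√T)
   = [ln(100.9195/50.8779) + (0.0301 + 0.5·0.1947²)·9.3977] / (0.1947·√9.3977)
   = [0.684895 + 0.460995] / 0.596866 = 1.919845
d₂ = d₁ − σ√T = 1.919845 − 0.596866 = 1.322979
N(d₁) = 0.972561,  N(d₂) = 0.907079,  e^(−rT) = 0.753617
E₀ = V₀·N(d₁) − D·e^(−rT)·N(d₂)
   = 100.9195·0.972561 − 50.8779·0.753617·0.907079 = 63.370763
B₀ = V₀ − E₀ = 100.9195 − 63.370763 = 37.548737

E0=63.3708 B0=37.5487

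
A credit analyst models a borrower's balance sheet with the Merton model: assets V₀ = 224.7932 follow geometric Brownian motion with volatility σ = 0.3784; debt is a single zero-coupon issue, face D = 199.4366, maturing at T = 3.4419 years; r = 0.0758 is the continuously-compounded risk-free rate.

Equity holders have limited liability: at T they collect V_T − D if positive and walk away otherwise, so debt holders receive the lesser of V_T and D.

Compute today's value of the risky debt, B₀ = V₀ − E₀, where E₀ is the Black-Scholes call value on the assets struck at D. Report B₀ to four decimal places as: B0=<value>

B0=130.2494

d₁ = [ln(V₀/D) + (r + σ²/2)T] / (σ√T)
   = [ln(224.7932/199.4366) + (0.0758 + 0.5·0.3784²)·3.4419] / (0.3784·√3.4419)
   = [0.119684 + 0.507313] / 0.702021 = 0.893132
d₂ = d₁ − σ√T = 0.893132 − 0.702021 = 0.191110
N(d₁) = 0.814107,  N(d₂) = 0.575780,  e^(−rT) = 0.770361
E₀ = V₀·N(d₁) − D·e^(−rT)·N(d₂)
   = 224.7932·0.814107 − 199.4366·0.770361·0.575780 = 94.543779
B₀ = V₀ − E₀ = 224.7932 − 94.543779 = 130.249421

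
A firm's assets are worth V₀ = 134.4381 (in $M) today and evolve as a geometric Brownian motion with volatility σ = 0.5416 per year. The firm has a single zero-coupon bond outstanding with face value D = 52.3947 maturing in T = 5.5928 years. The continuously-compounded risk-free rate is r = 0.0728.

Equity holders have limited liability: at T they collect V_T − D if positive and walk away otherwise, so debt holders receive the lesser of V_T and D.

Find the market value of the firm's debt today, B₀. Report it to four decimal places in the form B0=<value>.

d₁ = [ln(V₀/D) + (r + σ²/2)T] / (σ√T)
   = [ln(134.4381/52.3947) + (0.0728 + 0.5·0.5416²)·5.5928] / (0.5416·√5.5928)
   = [0.942298 + 1.227425] / 1.280835 = 1.693991
d₂ = d₁ − σ√T = 1.693991 − 1.280835 = 0.413156
N(d₁) = 0.954867,  N(d₂) = 0.660254,  e^(−rT) = 0.665540
E₀ = V₀·N(d₁) − D·e^(−rT)·N(d₂)
   = 134.4381·0.954867 − 52.3947·0.665540·0.660254 = 105.346868
B₀ = V₀ − E₀ = 134.4381 − 105.346868 = 29.091232

B0=29.0912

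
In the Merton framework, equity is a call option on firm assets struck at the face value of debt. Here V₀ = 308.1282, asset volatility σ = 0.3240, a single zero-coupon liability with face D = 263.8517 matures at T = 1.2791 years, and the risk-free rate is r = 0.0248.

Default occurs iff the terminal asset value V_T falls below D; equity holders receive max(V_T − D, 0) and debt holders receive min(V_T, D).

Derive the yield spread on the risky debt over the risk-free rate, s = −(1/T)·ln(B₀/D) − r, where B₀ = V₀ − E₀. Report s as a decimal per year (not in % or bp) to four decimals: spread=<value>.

spread=0.0632

d₁ = [ln(V₀/D) + (r + σ²/2)T] / (σ√T)
   = [ln(308.1282/263.8517) + (0.0248 + 0.5·0.3240²)·1.2791] / (0.3240·√1.2791)
   = [0.155129 + 0.098859] / 0.366435 = 0.693131
d₂ = d₁ − σ√T = 0.693131 − 0.366435 = 0.326696
N(d₁) = 0.755886,  N(d₂) = 0.628051,  e^(−rT) = 0.968776
E₀ = V₀·N(d₁) − D·e^(−rT)·N(d₂)
   = 308.1282·0.755886 − 263.8517·0.968776·0.628051 = 72.371745
B₀ = V₀ − E₀ = 308.1282 − 72.371745 = 235.756455
spread = −(1/T)·ln(B₀/D) − r = −(1/1.2791)·ln(235.756455/263.8517) − 0.0248 = 0.06322119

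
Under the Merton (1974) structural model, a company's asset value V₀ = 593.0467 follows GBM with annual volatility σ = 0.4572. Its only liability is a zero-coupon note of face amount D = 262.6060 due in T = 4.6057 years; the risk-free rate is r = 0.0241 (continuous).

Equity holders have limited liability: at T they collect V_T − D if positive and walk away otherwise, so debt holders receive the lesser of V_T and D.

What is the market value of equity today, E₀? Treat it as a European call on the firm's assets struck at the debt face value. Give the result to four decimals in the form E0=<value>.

d₁ = [ln(V₀/D) + (r + σ²/2)T] / (σ√T)
   = [ln(593.0467/262.6060) + (0.0241 + 0.5·0.4572²)·4.6057] / (0.4572·√4.6057)
   = [0.814618 + 0.592366] / 0.981192 = 1.433954
d₂ = d₁ − σ√T = 1.433954 − 0.981192 = 0.452762
N(d₁) = 0.924207,  N(d₂) = 0.674640,  e^(−rT) = 0.894941
E₀ = V₀·N(d₁) − D·e^(−rT)·N(d₂)
   = 593.0467·0.924207 − 262.6060·0.894941·0.674640 = 389.546313

E0=389.5463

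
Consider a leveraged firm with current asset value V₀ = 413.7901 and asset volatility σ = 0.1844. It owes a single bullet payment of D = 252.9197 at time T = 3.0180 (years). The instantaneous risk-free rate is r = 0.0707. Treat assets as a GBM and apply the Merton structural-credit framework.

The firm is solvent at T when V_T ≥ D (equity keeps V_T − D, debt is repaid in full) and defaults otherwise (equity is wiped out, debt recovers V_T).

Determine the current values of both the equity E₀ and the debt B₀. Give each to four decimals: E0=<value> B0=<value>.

d₁ = [ln(V₀/D) + (r + σ²/2)T] / (σ√T)
   = [ln(413.7901/252.9197) + (0.0707 + 0.5·0.1844²)·3.0180] / (0.1844·√3.0180)
   = [0.492287 + 0.264684] / 0.320347 = 2.362971
d₂ = d₁ − σ√T = 2.362971 − 0.320347 = 2.042624
N(d₁) = 0.990935,  N(d₂) = 0.979455,  e^(−rT) = 0.807855
E₀ = V₀·N(d₁) − D·e^(−rT)·N(d₂)
   = 413.7901·0.990935 − 252.9197·0.807855·0.979455 = 209.914589
B₀ = V₀ − E₀ = 413.7901 − 209.914589 = 203.875511

E0=209.9146 B0=203.8755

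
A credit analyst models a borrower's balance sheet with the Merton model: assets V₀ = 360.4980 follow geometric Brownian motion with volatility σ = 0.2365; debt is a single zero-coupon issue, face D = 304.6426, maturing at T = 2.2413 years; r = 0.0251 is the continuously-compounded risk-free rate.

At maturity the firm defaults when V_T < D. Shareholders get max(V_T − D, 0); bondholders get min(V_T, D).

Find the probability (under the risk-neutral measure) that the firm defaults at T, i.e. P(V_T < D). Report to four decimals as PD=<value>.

d₁ = [ln(V₀/D) + (r + σ²/2)T] / (σ√T)
   = [ln(360.4980/304.6426) + (0.0251 + 0.5·0.2365²)·2.2413] / (0.2365·√2.2413)
   = [0.168347 + 0.118937] / 0.354063 = 0.811392
d₂ = d₁ − σ√T = 0.811392 − 0.354063 = 0.457328
risk-neutral PD = N(−d₂) = N(-0.457328) = 0.323718

PD=0.3237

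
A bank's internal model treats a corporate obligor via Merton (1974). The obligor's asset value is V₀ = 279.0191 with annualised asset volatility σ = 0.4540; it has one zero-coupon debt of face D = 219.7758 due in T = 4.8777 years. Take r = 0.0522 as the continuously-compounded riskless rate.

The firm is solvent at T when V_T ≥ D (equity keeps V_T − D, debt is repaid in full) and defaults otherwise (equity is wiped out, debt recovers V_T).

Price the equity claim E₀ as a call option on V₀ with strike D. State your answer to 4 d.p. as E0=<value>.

E0=149.7484

d₁ = [ln(V₀/D) + (r + σ²/2)T] / (σ√T)
   = [ln(279.0191/219.7758) + (0.0522 + 0.5·0.4540²)·4.8777] / (0.4540·√4.8777)
   = [0.238672 + 0.757302] / 1.002682 = 0.993310
d₂ = d₁ − σ√T = 0.993310 − 1.002682 = -0.009373
N(d₁) = 0.839720,  N(d₂) = 0.496261,  e^(−rT) = 0.775214
E₀ = V₀·N(d₁) − D·e^(−rT)·N(d₂)
   = 279.0191·0.839720 − 219.7758·0.775214·0.496261 = 149.748439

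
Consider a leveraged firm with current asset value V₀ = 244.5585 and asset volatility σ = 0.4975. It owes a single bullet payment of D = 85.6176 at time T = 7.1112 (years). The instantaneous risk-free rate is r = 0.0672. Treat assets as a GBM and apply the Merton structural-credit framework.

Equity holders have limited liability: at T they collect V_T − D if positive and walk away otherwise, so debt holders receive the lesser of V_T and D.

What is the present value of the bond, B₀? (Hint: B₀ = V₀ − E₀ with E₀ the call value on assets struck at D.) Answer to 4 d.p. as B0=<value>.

B0=44.9933

d₁ = [ln(V₀/D) + (r + σ²/2)T] / (σ√T)
   = [ln(244.5585/85.6176) + (0.0672 + 0.5·0.4975²)·7.1112] / (0.4975·√7.1112)
   = [1.049564 + 1.357906] / 1.326675 = 1.814664
d₂ = d₁ − σ√T = 1.814664 − 1.326675 = 0.487989
N(d₁) = 0.965212,  N(d₂) = 0.687221,  e^(−rT) = 0.620101
E₀ = V₀·N(d₁) − D·e^(−rT)·N(d₂)
   = 244.5585·0.965212 − 85.6176·0.620101·0.687221 = 199.565198
B₀ = V₀ − E₀ = 244.5585 − 199.565198 = 44.993302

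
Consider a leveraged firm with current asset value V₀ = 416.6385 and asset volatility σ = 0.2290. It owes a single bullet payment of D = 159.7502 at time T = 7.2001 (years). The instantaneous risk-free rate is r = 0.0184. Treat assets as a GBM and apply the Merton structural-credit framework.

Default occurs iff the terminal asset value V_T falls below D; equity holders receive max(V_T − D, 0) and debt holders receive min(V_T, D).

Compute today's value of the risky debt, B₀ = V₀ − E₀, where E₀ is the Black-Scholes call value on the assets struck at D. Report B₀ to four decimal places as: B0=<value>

B0=137.7561

d₁ = [ln(V₀/D) + (r + σ²/2)T] / (σ√T)
   = [ln(416.6385/159.7502) + (0.0184 + 0.5·0.2290²)·7.2001] / (0.2290·√7.2001)
   = [0.958608 + 0.321272] / 0.614476 = 2.082881
d₂ = d₁ − σ√T = 2.082881 − 0.614476 = 1.468405
N(d₁) = 0.981369,  N(d₂) = 0.929003,  e^(−rT) = 0.875919
E₀ = V₀·N(d₁) − D·e^(−rT)·N(d₂)
   = 416.6385·0.981369 − 159.7502·0.875919·0.929003 = 278.882379
B₀ = V₀ − E₀ = 416.6385 − 278.882379 = 137.756121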